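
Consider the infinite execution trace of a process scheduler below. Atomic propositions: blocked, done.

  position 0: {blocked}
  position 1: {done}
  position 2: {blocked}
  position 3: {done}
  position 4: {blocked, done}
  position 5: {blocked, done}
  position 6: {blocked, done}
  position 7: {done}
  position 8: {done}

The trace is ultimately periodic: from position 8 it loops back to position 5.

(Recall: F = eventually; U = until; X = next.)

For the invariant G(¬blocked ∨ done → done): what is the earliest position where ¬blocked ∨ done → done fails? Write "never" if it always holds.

¬blocked ∨ done → done holds at every position 0..8, and those are all the positions the trace ever visits, so the invariant G(¬blocked ∨ done → done) is never violated.

never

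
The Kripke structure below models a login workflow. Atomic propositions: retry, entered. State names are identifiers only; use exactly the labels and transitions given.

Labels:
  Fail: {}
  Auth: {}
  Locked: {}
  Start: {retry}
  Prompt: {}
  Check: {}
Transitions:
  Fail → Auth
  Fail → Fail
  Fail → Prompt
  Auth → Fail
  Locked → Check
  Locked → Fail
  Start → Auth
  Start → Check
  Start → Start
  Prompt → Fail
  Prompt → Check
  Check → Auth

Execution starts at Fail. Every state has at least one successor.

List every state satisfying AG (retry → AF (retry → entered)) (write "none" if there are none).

{Fail, Auth, Locked, Prompt, Check}

States satisfying retry → AF (retry → entered): {Fail, Auth, Locked, Prompt, Check}.
States satisfying AG (retry → AF (retry → entered)): {Fail, Auth, Locked, Prompt, Check}.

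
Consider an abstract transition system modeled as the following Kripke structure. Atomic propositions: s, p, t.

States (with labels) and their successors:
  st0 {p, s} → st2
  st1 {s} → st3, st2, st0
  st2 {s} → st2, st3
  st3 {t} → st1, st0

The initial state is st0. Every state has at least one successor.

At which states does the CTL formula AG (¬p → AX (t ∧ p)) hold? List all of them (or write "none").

none

States satisfying ¬p → AX (t ∧ p): {st0}.
States satisfying AG (¬p → AX (t ∧ p)): ∅.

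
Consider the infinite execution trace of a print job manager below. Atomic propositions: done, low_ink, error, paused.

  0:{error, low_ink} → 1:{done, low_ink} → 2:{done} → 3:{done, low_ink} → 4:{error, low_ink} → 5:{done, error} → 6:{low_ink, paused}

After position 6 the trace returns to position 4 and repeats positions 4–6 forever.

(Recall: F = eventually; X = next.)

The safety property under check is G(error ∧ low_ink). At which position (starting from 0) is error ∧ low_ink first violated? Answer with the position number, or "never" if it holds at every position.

1

Check error ∧ low_ink at each position in order: 0 ✓.
At position 1 the labels are {done, low_ink}, so error ∧ low_ink is false there. This is the first violation.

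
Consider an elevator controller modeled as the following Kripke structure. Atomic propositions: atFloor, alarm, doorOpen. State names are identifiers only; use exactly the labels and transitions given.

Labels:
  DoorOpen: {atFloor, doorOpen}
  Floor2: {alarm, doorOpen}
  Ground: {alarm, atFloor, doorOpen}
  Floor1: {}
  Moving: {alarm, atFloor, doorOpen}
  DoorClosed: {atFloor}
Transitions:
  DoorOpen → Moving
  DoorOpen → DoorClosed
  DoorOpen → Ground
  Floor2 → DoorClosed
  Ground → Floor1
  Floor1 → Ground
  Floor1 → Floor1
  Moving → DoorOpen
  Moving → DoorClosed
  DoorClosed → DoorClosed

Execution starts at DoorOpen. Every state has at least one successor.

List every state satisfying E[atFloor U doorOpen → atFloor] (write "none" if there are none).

States satisfying atFloor: {DoorOpen, Ground, Moving, DoorClosed}.
States satisfying doorOpen → atFloor: {DoorOpen, Ground, Floor1, Moving, DoorClosed}.
States satisfying E[atFloor U doorOpen → atFloor]: {DoorOpen, Ground, Floor1, Moving, DoorClosed}.

{DoorOpen, Ground, Floor1, Moving, DoorClosed}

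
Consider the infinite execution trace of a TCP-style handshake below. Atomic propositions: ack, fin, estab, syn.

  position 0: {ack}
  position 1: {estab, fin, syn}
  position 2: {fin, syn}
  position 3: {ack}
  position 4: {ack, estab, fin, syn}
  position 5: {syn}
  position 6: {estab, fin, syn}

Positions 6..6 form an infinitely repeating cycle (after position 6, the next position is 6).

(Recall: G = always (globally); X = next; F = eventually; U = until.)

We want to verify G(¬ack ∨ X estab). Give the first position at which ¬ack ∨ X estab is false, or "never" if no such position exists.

Check ¬ack ∨ X estab at each position in order: 0 ✓, 1 ✓, 2 ✓, 3 ✓.
At position 4 the labels are {ack, estab, fin, syn} and the next position 5 has {syn}, so ¬ack ∨ X estab is false there. This is the first violation.

4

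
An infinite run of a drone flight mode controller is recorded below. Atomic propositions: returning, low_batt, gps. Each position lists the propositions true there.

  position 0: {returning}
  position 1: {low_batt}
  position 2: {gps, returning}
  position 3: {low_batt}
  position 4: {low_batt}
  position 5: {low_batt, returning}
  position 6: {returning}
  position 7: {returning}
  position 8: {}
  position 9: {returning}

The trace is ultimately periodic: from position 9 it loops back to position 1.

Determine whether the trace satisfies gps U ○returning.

Violated

Walking from position 0: at position 0, ○returning has not yet held and gps fails, so gps U ○returning is false.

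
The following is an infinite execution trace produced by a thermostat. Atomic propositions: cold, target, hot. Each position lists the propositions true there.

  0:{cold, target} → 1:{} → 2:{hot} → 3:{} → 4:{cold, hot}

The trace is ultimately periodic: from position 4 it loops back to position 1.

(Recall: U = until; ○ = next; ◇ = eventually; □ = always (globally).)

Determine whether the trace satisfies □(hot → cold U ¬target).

hot → cold U ¬target holds at every position 0..4, and those are all positions ever visited, so □(hot → cold U ¬target) holds.
Positions where hot holds: 2, 4.
Check cold U ¬target at each: 2→ok, 4→ok.

Holds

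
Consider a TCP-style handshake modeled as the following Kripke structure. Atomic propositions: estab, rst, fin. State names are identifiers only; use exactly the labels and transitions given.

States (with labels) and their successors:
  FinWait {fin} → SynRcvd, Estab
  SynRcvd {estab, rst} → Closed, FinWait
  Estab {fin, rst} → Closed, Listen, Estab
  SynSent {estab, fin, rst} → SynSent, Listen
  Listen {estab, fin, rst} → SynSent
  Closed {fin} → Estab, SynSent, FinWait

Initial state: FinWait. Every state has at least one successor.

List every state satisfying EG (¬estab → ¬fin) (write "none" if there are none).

States satisfying ¬estab → ¬fin: {SynRcvd, SynSent, Listen}.
States satisfying EG (¬estab → ¬fin): {SynSent, Listen}.

{SynSent, Listen}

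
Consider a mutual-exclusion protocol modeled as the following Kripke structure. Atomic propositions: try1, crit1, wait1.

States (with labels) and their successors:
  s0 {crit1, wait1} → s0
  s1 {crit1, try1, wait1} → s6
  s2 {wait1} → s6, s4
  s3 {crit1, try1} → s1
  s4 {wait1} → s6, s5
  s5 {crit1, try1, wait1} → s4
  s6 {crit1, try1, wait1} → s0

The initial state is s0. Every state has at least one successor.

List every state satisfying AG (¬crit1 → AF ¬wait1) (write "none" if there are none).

{s0, s1, s3, s6}

States satisfying ¬crit1 → AF ¬wait1: {s0, s1, s3, s5, s6}.
States satisfying AG (¬crit1 → AF ¬wait1): {s0, s1, s3, s6}.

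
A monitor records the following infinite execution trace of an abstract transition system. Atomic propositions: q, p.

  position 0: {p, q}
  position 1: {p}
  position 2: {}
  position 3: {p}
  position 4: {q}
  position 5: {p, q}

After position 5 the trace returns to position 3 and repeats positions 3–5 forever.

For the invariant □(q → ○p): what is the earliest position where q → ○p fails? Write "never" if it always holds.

never

q → ○p holds at every position 0..5, and those are all the positions the trace ever visits, so the invariant □(q → ○p) is never violated.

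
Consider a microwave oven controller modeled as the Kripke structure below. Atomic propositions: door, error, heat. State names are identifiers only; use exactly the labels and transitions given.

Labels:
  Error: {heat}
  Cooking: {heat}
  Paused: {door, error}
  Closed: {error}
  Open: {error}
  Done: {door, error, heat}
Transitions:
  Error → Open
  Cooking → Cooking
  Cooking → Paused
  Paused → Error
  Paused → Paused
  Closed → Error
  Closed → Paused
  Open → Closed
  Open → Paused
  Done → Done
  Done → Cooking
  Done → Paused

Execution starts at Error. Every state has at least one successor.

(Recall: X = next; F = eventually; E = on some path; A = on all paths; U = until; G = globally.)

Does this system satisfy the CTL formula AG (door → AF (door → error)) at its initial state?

States satisfying door → AF (door → error): {Error, Cooking, Paused, Closed, Open, Done}.
States satisfying AG (door → AF (door → error)): {Error, Cooking, Paused, Closed, Open, Done}.
Every state reachable from Error satisfies door → AF (door → error).
Error ∈ Sat(AG (door → AF (door → error))).

Satisfied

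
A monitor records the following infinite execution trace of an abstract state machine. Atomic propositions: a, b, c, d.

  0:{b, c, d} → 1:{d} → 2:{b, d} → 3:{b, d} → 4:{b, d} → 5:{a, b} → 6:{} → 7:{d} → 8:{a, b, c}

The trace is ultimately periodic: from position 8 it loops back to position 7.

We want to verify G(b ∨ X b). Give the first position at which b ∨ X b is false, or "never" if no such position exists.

Check b ∨ X b at each position in order: 0 ✓, 1 ✓, 2 ✓, 3 ✓, 4 ✓, 5 ✓.
At position 6 the labels are {} and the next position 7 has {d}, so b ∨ X b is false there. This is the first violation.

6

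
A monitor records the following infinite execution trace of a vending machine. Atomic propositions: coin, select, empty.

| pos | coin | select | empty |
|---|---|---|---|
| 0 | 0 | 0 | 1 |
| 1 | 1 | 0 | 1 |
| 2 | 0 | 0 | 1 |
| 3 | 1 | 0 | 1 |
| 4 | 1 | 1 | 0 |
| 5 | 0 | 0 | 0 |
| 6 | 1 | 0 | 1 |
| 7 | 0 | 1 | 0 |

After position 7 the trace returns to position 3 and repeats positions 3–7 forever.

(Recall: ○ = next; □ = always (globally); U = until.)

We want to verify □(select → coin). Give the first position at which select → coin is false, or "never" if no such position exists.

7

Check select → coin at each position in order: 0 ✓, 1 ✓, 2 ✓, 3 ✓, 4 ✓, 5 ✓, 6 ✓.
At position 7 the labels are {select}, so select → coin is false there. This is the first violation.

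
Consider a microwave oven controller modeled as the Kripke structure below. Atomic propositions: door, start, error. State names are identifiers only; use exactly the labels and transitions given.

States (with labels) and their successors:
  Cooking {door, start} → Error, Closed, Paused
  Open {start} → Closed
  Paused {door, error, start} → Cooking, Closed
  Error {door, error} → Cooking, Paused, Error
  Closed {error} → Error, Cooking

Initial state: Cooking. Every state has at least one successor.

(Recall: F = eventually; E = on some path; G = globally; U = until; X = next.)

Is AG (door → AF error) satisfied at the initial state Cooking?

Holds

States satisfying door → AF error: {Cooking, Open, Paused, Error, Closed}.
States satisfying AG (door → AF error): {Cooking, Open, Paused, Error, Closed}.
Every state reachable from Cooking satisfies door → AF error.
Cooking ∈ Sat(AG (door → AF error)).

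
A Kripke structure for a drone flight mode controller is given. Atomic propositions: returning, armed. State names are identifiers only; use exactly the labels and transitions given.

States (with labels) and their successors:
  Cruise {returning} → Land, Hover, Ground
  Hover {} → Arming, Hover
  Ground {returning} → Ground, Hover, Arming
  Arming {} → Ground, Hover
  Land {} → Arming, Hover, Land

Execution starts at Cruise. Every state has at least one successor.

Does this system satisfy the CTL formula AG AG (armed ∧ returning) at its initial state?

States satisfying AG (armed ∧ returning): ∅.
States satisfying AG AG (armed ∧ returning): ∅.
Arming is reachable from Cruise and violates AG (armed ∧ returning), so AG fails at Cruise.
Cruise ∉ Sat(AG AG (armed ∧ returning)).

Violated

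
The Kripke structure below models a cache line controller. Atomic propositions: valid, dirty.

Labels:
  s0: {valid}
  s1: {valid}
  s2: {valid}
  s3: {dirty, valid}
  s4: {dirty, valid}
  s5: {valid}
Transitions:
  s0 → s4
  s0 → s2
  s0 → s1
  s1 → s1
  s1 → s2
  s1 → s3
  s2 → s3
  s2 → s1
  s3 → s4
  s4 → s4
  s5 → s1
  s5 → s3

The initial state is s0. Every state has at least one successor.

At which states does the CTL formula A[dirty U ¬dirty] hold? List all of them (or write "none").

States satisfying dirty: {s3, s4}.
States satisfying ¬dirty: {s0, s1, s2, s5}.
States satisfying A[dirty U ¬dirty]: {s0, s1, s2, s5}.

{s0, s1, s2, s5}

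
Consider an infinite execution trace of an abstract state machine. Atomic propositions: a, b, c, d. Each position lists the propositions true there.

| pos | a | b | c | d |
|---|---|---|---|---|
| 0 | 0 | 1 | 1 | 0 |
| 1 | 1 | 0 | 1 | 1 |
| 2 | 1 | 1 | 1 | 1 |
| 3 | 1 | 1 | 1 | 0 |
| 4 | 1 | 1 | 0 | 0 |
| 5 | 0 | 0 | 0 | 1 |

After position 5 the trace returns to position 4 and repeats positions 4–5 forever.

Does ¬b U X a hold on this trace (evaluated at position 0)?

Walking from position 0: X a first holds at position 0, and ¬b holds at every earlier position along the way, so ¬b U X a holds.

Satisfied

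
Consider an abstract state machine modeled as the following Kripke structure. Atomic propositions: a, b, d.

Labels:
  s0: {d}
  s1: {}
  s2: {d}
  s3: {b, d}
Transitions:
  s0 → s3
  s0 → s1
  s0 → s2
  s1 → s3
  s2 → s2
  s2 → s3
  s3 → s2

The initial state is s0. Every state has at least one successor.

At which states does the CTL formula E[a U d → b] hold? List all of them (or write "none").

{s1, s3}

States satisfying a: ∅.
States satisfying d → b: {s1, s3}.
States satisfying E[a U d → b]: {s1, s3}.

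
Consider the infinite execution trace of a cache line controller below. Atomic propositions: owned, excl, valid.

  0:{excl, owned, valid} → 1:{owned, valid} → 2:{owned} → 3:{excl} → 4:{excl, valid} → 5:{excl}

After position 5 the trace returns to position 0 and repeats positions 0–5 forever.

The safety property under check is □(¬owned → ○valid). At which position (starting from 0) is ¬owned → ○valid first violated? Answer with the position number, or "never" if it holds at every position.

4

Check ¬owned → ○valid at each position in order: 0 ✓, 1 ✓, 2 ✓, 3 ✓.
At position 4 the labels are {excl, valid} and the next position 5 has {excl}, so ¬owned → ○valid is false there. This is the first violation.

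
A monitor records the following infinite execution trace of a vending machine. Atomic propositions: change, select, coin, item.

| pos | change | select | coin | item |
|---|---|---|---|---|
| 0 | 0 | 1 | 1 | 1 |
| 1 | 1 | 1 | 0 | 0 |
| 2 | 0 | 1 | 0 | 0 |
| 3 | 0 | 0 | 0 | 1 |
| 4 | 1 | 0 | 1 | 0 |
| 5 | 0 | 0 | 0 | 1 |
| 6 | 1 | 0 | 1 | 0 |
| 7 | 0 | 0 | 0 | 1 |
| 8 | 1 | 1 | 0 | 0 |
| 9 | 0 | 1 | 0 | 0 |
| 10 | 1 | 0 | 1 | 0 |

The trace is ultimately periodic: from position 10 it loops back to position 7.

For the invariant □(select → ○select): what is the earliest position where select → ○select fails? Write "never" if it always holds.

Check select → ○select at each position in order: 0 ✓, 1 ✓.
At position 2 the labels are {select} and the next position 3 has {item}, so select → ○select is false there. This is the first violation.

2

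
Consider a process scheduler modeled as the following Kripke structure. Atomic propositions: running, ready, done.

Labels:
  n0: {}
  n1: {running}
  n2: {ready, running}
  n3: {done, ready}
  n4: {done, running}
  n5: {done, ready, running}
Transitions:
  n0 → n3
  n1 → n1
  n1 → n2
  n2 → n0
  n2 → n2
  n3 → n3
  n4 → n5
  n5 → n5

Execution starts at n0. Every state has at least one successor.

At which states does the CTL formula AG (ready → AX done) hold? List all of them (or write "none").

States satisfying ready → AX done: {n0, n1, n3, n4, n5}.
States satisfying AG (ready → AX done): {n0, n3, n4, n5}.

{n0, n3, n4, n5}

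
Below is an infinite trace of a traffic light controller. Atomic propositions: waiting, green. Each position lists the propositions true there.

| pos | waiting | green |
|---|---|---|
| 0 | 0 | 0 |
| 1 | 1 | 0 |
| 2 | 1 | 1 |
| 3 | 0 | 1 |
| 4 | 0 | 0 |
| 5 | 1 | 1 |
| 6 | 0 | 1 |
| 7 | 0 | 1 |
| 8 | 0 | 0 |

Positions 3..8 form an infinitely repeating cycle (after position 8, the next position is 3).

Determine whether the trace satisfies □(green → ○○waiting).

green → ○○waiting must hold at every position from 0 onward. It fails at position 2, so □(green → ○○waiting) is false.
Positions where green holds: 2, 3, 5, 6, 7.
Check ○○waiting at each: 2→fails, 3→ok, 5→fails, 6→fails, 7→fails.

Does not hold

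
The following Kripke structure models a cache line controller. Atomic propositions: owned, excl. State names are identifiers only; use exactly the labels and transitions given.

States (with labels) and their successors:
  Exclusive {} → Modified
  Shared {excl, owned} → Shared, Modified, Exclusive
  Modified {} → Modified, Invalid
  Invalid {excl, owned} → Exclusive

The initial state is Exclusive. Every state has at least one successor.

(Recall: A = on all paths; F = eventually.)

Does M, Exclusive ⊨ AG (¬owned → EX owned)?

Does not hold

States satisfying ¬owned → EX owned: {Shared, Modified, Invalid}.
States satisfying AG (¬owned → EX owned): ∅.
Exclusive is reachable from Exclusive and violates ¬owned → EX owned, so AG fails at Exclusive.
Exclusive ∉ Sat(AG (¬owned → EX owned)).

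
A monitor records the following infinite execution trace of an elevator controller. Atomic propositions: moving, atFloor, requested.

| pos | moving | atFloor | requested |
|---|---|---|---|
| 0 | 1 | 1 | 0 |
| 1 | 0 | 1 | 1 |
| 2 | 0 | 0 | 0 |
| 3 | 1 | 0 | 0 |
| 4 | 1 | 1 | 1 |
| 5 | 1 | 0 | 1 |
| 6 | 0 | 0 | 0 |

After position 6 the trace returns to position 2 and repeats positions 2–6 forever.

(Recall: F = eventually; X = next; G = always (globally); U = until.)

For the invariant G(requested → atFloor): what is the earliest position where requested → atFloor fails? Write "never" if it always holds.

5

Check requested → atFloor at each position in order: 0 ✓, 1 ✓, 2 ✓, 3 ✓, 4 ✓.
At position 5 the labels are {moving, requested}, so requested → atFloor is false there. This is the first violation.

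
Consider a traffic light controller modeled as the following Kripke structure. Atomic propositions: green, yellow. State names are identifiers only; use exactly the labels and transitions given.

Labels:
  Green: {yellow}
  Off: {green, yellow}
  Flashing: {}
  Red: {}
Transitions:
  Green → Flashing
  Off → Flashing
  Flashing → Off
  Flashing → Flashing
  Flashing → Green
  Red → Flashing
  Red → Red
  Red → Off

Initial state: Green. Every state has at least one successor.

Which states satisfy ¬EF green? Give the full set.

States satisfying green: {Off}.
States satisfying EF green: {Green, Off, Flashing, Red}.
States satisfying ¬EF green: ∅.

none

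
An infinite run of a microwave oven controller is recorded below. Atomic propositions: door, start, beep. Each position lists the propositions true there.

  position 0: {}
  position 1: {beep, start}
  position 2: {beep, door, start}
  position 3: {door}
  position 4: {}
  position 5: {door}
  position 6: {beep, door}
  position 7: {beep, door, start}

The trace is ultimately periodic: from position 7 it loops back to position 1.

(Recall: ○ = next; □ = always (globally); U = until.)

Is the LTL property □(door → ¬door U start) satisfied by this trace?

Does not hold

door → ¬door U start must hold at every position from 0 onward. It fails at position 3, so □(door → ¬door U start) is false.
Positions where door holds: 2, 3, 5, 6, 7.
Check ¬door U start at each: 2→ok, 3→fails, 5→fails, 6→fails, 7→ok.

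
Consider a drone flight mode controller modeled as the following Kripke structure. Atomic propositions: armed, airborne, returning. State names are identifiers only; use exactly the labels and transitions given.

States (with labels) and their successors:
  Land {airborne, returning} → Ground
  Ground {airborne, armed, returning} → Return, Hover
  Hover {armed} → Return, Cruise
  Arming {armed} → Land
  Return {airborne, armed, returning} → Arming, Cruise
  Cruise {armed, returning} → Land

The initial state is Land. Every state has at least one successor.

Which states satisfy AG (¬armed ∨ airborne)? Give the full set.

States satisfying ¬armed ∨ airborne: {Land, Ground, Return}.
States satisfying AG (¬armed ∨ airborne): ∅.

none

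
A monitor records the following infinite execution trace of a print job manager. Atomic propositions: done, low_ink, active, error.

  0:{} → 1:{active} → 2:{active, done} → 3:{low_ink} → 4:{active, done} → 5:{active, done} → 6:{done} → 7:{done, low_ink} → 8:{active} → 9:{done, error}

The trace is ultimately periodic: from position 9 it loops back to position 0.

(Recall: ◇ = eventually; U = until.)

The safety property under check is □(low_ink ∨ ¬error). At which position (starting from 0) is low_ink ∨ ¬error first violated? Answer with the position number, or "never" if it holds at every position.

Check low_ink ∨ ¬error at each position in order: 0 ✓, 1 ✓, 2 ✓, 3 ✓, 4 ✓, 5 ✓, 6 ✓, 7 ✓, 8 ✓.
At position 9 the labels are {done, error}, so low_ink ∨ ¬error is false there. This is the first violation.

9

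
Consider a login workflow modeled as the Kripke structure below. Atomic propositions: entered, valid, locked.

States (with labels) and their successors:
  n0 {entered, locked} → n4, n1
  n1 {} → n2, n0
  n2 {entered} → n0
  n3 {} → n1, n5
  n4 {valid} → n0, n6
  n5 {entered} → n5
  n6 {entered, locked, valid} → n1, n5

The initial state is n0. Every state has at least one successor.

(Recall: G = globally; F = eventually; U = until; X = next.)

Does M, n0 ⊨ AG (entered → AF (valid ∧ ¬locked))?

Does not hold

States satisfying entered → AF (valid ∧ ¬locked): {n1, n3, n4}.
States satisfying AG (entered → AF (valid ∧ ¬locked)): ∅.
n0 is reachable from n0 and violates entered → AF (valid ∧ ¬locked), so AG fails at n0.
n0 ∉ Sat(AG (entered → AF (valid ∧ ¬locked))).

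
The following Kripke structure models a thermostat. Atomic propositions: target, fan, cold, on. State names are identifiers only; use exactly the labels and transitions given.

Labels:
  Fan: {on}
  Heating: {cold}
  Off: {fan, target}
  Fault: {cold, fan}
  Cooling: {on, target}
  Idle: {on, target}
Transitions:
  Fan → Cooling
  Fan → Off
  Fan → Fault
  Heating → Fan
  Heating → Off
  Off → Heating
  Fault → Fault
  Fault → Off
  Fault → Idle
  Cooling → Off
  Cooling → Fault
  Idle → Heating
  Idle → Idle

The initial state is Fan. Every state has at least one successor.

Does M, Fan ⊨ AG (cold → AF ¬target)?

Satisfied

States satisfying cold → AF ¬target: {Fan, Heating, Off, Fault, Cooling, Idle}.
States satisfying AG (cold → AF ¬target): {Fan, Heating, Off, Fault, Cooling, Idle}.
Every state reachable from Fan satisfies cold → AF ¬target.
Fan ∈ Sat(AG (cold → AF ¬target)).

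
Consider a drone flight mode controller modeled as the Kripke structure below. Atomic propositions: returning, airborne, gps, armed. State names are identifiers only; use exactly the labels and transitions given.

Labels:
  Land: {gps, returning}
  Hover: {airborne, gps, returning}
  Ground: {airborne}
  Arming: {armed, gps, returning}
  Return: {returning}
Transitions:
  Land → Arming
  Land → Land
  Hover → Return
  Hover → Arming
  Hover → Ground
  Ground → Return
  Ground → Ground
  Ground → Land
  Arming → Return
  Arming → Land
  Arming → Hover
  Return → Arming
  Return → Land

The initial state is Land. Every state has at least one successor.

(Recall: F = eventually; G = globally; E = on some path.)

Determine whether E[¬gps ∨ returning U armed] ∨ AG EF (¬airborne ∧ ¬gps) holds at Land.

Satisfied

States satisfying ¬gps ∨ returning: {Land, Hover, Ground, Arming, Return}.
States satisfying armed: {Arming}.
States satisfying E[¬gps ∨ returning U armed]: {Land, Hover, Ground, Arming, Return}.
States satisfying EF (¬airborne ∧ ¬gps): {Land, Hover, Ground, Arming, Return}.
States satisfying AG EF (¬airborne ∧ ¬gps): {Land, Hover, Ground, Arming, Return}.
States satisfying E[¬gps ∨ returning U armed] ∨ AG EF (¬airborne ∧ ¬gps): {Land, Hover, Ground, Arming, Return}.
Land ∈ Sat(E[¬gps ∨ returning U armed] ∨ AG EF (¬airborne ∧ ¬gps)).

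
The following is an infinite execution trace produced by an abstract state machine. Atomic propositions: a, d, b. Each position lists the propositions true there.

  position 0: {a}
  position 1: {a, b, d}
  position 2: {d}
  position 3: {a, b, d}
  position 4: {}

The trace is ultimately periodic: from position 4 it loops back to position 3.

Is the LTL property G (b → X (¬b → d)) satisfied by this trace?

b → X (¬b → d) must hold at every position from 0 onward. It fails at position 3, so G (b → X (¬b → d)) is false.
Positions where b holds: 1, 3.
Check X (¬b → d) at each: 1→ok, 3→fails.

Violated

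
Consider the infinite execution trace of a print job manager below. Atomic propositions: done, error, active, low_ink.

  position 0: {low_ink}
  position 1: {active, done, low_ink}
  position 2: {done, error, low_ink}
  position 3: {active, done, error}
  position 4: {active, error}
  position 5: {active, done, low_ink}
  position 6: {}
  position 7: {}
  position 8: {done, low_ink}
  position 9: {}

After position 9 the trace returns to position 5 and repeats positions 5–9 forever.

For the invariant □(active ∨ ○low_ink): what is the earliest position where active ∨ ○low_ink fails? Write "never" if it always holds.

2

Check active ∨ ○low_ink at each position in order: 0 ✓, 1 ✓.
At position 2 the labels are {done, error, low_ink} and the next position 3 has {active, done, error}, so active ∨ ○low_ink is false there. This is the first violation.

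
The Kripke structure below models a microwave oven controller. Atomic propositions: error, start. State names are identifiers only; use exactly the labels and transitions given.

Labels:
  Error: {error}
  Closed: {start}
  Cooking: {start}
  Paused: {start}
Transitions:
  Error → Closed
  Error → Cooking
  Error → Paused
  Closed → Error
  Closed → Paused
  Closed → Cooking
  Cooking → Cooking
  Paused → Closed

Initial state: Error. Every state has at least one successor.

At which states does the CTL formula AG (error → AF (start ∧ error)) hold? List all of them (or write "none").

{Cooking}

States satisfying error → AF (start ∧ error): {Closed, Cooking, Paused}.
States satisfying AG (error → AF (start ∧ error)): {Cooking}.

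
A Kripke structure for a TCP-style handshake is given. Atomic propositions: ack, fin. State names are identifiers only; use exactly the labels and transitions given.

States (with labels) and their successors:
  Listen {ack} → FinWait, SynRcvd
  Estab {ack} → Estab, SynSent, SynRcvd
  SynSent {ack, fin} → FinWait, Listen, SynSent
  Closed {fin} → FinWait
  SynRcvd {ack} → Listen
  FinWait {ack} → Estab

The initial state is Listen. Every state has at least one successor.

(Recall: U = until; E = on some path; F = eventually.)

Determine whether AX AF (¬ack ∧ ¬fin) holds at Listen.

No

States satisfying AF (¬ack ∧ ¬fin): ∅.
States satisfying AX AF (¬ack ∧ ¬fin): ∅.
Listen ∉ Sat(AX AF (¬ack ∧ ¬fin)).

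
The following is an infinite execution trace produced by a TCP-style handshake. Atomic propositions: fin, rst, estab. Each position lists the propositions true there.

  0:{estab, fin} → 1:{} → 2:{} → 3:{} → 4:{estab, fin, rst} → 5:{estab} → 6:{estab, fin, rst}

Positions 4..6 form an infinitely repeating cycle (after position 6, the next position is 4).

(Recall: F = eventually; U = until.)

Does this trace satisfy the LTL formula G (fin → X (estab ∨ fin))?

fin → X (estab ∨ fin) must hold at every position from 0 onward. It fails at position 0, so G (fin → X (estab ∨ fin)) is false.
Positions where fin holds: 0, 4, 6.
Check X (estab ∨ fin) at each: 0→fails, 4→ok, 6→ok.

Violated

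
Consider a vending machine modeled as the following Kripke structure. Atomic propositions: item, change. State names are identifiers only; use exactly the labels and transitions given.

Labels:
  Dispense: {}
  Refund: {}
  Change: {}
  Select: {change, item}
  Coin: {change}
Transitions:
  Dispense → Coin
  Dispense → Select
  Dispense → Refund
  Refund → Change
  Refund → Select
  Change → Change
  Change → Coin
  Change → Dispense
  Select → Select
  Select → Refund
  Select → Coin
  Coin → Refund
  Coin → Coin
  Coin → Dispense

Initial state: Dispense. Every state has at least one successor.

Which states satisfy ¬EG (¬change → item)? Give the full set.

{Dispense, Refund, Change}

States satisfying ¬change → item: {Select, Coin}.
States satisfying EG (¬change → item): {Select, Coin}.
States satisfying ¬EG (¬change → item): {Dispense, Refund, Change}.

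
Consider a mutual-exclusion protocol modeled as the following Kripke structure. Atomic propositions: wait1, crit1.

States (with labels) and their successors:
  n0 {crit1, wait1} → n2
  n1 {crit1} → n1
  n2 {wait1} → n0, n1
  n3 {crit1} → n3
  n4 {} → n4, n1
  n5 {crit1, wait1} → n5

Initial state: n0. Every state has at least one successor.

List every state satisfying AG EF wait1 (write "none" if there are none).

States satisfying EF wait1: {n0, n2, n5}.
States satisfying AG EF wait1: {n5}.

{n5}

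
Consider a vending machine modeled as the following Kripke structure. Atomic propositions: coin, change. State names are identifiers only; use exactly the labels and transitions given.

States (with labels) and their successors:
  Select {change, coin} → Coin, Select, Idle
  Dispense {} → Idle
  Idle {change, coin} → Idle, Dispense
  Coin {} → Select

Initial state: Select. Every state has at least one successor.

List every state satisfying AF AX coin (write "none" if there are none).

States satisfying AX coin: {Dispense, Coin}.
States satisfying AF AX coin: {Dispense, Coin}.

{Dispense, Coin}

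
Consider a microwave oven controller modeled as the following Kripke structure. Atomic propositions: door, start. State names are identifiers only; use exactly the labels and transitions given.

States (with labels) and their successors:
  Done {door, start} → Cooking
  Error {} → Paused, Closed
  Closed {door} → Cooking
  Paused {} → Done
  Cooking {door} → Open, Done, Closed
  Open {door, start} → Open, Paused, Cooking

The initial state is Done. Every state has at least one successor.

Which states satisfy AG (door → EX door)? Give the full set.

States satisfying door → EX door: {Done, Error, Closed, Paused, Cooking, Open}.
States satisfying AG (door → EX door): {Done, Error, Closed, Paused, Cooking, Open}.

{Done, Error, Closed, Paused, Cooking, Open}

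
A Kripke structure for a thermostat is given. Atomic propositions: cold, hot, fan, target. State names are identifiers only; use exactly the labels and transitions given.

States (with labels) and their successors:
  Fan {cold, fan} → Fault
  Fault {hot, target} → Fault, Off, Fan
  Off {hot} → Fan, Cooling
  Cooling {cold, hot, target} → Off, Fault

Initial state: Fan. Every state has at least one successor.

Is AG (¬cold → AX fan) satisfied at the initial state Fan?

No

States satisfying ¬cold → AX fan: {Fan, Cooling}.
States satisfying AG (¬cold → AX fan): ∅.
Fault is reachable from Fan and violates ¬cold → AX fan, so AG fails at Fan.
Fan ∉ Sat(AG (¬cold → AX fan)).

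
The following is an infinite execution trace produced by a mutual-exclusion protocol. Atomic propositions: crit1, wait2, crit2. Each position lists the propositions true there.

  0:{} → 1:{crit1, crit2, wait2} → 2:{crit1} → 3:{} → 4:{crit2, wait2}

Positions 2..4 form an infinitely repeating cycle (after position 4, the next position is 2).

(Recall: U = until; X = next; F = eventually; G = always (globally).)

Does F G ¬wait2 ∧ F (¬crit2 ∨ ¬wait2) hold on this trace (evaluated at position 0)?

No

G ¬wait2 is false at every position 0..4, so it never becomes true and F G ¬wait2 fails.
¬crit2 ∨ ¬wait2 holds at position 0, which is reachable from 0, so F (¬crit2 ∨ ¬wait2) holds.
At position 0: F G ¬wait2 is false; F (¬crit2 ∨ ¬wait2) is true; so F G ¬wait2 ∧ F (¬crit2 ∨ ¬wait2) is false.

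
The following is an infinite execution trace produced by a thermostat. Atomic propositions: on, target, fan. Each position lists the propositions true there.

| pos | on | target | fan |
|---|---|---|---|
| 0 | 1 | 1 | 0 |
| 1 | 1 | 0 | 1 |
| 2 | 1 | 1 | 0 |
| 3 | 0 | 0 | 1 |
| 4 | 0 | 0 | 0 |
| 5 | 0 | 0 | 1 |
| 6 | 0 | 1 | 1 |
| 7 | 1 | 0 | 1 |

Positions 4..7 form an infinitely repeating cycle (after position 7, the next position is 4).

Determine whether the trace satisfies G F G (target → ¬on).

Yes

F G (target → ¬on) holds at every position 0..7, and those are all positions ever visited, so G F G (target → ¬on) holds.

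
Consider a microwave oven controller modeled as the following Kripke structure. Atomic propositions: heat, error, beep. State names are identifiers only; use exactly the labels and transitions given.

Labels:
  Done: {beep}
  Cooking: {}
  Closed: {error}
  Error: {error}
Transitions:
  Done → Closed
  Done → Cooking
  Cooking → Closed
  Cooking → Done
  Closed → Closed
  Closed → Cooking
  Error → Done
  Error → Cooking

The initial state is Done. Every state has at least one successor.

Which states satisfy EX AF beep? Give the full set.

States satisfying AF beep: {Done}.
States satisfying EX AF beep: {Cooking, Error}.

{Cooking, Error}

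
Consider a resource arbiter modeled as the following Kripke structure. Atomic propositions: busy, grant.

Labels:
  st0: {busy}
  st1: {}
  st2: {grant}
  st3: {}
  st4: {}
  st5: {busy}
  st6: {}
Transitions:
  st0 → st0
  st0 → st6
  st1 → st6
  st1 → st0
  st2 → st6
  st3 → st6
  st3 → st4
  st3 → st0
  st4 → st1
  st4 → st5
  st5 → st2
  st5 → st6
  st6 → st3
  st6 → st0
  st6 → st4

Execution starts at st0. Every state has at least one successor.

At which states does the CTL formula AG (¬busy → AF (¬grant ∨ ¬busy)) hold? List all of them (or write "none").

States satisfying ¬busy → AF (¬grant ∨ ¬busy): {st0, st1, st2, st3, st4, st5, st6}.
States satisfying AG (¬busy → AF (¬grant ∨ ¬busy)): {st0, st1, st2, st3, st4, st5, st6}.

{st0, st1, st2, st3, st4, st5, st6}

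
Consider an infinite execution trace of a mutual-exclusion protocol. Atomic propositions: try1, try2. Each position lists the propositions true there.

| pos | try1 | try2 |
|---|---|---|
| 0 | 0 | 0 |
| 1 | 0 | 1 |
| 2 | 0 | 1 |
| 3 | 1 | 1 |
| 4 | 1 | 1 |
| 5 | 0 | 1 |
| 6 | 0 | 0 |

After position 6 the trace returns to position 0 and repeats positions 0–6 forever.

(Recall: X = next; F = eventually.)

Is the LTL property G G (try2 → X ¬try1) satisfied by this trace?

G (try2 → X ¬try1) must hold at every position from 0 onward. It fails at position 0, so G G (try2 → X ¬try1) is false.

Does not hold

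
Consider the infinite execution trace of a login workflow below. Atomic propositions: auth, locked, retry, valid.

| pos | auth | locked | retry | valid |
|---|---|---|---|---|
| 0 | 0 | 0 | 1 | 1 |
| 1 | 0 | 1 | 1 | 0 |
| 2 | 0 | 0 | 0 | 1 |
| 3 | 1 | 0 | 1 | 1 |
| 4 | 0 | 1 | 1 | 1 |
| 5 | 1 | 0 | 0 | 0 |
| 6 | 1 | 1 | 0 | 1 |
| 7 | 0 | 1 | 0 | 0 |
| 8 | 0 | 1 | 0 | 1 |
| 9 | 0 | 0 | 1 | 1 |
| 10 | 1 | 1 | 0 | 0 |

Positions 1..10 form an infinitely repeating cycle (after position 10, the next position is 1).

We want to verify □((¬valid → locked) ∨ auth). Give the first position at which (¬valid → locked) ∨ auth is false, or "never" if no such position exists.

(¬valid → locked) ∨ auth holds at every position 0..10, and those are all the positions the trace ever visits, so the invariant □((¬valid → locked) ∨ auth) is never violated.

never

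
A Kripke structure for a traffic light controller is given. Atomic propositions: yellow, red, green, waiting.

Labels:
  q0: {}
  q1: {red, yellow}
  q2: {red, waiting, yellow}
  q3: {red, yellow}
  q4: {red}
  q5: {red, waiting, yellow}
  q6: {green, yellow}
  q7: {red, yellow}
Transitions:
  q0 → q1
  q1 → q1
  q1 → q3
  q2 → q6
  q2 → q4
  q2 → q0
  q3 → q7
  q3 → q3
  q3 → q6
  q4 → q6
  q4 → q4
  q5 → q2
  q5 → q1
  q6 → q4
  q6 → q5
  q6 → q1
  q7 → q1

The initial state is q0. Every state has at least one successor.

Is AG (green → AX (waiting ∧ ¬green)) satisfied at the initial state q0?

Does not hold

States satisfying green → AX (waiting ∧ ¬green): {q0, q1, q2, q3, q4, q5, q7}.
States satisfying AG (green → AX (waiting ∧ ¬green)): ∅.
q6 is reachable from q0 and violates green → AX (waiting ∧ ¬green), so AG fails at q0.
q0 ∉ Sat(AG (green → AX (waiting ∧ ¬green))).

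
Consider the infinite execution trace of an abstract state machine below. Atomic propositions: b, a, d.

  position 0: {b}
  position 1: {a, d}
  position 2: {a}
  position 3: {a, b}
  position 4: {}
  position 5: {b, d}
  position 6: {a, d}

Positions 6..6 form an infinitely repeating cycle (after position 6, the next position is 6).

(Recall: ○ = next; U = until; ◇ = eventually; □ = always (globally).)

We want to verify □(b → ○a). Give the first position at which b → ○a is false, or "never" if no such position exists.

3

Check b → ○a at each position in order: 0 ✓, 1 ✓, 2 ✓.
At position 3 the labels are {a, b} and the next position 4 has {}, so b → ○a is false there. This is the first violation.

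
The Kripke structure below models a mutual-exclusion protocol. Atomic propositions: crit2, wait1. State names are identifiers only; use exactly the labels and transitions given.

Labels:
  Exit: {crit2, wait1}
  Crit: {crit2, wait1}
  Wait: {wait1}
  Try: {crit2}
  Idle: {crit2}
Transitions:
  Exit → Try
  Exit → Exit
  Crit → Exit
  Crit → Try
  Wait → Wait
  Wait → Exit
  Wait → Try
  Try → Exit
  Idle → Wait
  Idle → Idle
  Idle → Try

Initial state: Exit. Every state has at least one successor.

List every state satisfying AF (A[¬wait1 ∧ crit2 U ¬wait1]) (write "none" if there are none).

{Try, Idle}

States satisfying A[¬wait1 ∧ crit2 U ¬wait1]: {Try, Idle}.
States satisfying AF (A[¬wait1 ∧ crit2 U ¬wait1]): {Try, Idle}.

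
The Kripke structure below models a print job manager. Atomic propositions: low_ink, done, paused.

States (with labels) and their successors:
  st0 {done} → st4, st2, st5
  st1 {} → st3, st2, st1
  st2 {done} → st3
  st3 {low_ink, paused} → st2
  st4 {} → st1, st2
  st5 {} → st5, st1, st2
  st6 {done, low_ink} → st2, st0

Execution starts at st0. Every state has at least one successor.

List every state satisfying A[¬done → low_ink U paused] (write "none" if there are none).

States satisfying ¬done → low_ink: {st0, st2, st3, st6}.
States satisfying paused: {st3}.
States satisfying A[¬done → low_ink U paused]: {st2, st3}.

{st2, st3}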